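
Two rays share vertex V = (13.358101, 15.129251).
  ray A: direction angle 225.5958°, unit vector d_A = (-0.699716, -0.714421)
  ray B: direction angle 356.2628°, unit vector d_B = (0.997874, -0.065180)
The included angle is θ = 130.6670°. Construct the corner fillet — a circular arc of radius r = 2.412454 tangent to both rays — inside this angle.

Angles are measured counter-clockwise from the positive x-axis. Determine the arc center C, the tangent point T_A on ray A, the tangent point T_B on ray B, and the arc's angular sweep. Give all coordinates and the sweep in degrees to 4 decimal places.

bisector direction at 290.9293° = (0.357216,-0.934022)
center distance |VC| = r/sin(θ/2) = 2.412454/sin(65.3335°) = 2.654688
C = V + |VC|·bis = (14.3064,12.6497)
T_A = V + ((C−V)·d_A)·d_A = V + 1.1079·d_A = (12.5829,14.3377)
T_B = V + ((C−V)·d_B)·d_B = V + 1.1079·d_B = (14.4636,15.0570)
sweep = 180° − θ = 49.3330°

center=(14.3064,12.6497) T_A=(12.5829,14.3377) T_B=(14.4636,15.0570) sweep=49.3330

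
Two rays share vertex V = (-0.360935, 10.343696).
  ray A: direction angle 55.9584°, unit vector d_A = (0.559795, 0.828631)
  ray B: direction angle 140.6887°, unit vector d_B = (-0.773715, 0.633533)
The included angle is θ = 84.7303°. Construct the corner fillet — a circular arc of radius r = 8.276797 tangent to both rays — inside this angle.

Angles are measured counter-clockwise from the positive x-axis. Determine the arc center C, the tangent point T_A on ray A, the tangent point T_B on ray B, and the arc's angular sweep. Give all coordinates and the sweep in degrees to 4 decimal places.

center=(-2.1390,22.4971) T_A=(4.7194,17.8638) T_B=(-7.3827,16.0932) sweep=95.2697

bisector direction at 98.3236° = (-0.144763,0.989466)
center distance |VC| = r/sin(θ/2) = 8.276797/sin(42.3651°) = 12.282791
C = V + |VC|·bis = (-2.1390,22.4971)
T_A = V + ((C−V)·d_A)·d_A = V + 9.0753·d_A = (4.7194,17.8638)
T_B = V + ((C−V)·d_B)·d_B = V + 9.0753·d_B = (-7.3827,16.0932)
sweep = 180° − θ = 95.2697°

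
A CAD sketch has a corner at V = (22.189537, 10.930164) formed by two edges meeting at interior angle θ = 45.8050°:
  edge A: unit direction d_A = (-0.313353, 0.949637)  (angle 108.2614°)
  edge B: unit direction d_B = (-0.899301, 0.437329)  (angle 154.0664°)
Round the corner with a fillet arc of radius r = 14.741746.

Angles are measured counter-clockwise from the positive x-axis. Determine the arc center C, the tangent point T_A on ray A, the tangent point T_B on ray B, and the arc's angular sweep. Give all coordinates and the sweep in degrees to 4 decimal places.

bisector direction at 131.1639° = (-0.658215,0.752830)
center distance |VC| = r/sin(θ/2) = 14.741746/sin(22.9025°) = 37.880535
C = V + |VC|·bis = (-2.7440,39.4478)
T_A = V + ((C−V)·d_A)·d_A = V + 34.8944·d_A = (11.2553,44.0671)
T_B = V + ((C−V)·d_B)·d_B = V + 34.8944·d_B = (-9.1910,26.1905)
sweep = 180° − θ = 134.1950°

center=(-2.7440,39.4478) T_A=(11.2553,44.0671) T_B=(-9.1910,26.1905) sweep=134.1950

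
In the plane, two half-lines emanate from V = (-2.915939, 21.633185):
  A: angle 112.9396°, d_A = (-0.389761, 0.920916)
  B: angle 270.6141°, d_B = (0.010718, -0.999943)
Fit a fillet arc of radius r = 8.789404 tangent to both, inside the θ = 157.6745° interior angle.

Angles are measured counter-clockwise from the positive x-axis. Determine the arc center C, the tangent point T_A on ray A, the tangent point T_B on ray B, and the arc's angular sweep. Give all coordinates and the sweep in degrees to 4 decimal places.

bisector direction at 191.7768° = (-0.978950,-0.204101)
center distance |VC| = r/sin(θ/2) = 8.789404/sin(78.8372°) = 8.958895
C = V + |VC|·bis = (-11.6862,19.8047)
T_A = V + ((C−V)·d_A)·d_A = V + 1.7344·d_A = (-3.5919,23.2304)
T_B = V + ((C−V)·d_B)·d_B = V + 1.7344·d_B = (-2.8973,19.8989)
sweep = 180° − θ = 22.3255°

center=(-11.6862,19.8047) T_A=(-3.5919,23.2304) T_B=(-2.8973,19.8989) sweep=22.3255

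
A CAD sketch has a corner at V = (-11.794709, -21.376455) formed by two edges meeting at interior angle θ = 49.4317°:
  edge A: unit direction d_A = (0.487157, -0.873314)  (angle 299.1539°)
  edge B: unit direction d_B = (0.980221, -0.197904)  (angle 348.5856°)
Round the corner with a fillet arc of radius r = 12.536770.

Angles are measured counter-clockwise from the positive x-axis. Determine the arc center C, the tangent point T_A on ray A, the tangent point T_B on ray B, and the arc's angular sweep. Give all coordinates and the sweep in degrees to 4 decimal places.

center=(12.4226,-39.0556) T_A=(1.4740,-45.1630) T_B=(14.9036,-26.7668) sweep=130.5683

bisector direction at 323.8698° = (0.807679,-0.589623)
center distance |VC| = r/sin(θ/2) = 12.536770/sin(24.7158°) = 29.983781
C = V + |VC|·bis = (12.4226,-39.0556)
T_A = V + ((C−V)·d_A)·d_A = V + 27.2370·d_A = (1.4740,-45.1630)
T_B = V + ((C−V)·d_B)·d_B = V + 27.2370·d_B = (14.9036,-26.7668)
sweep = 180° − θ = 130.5683°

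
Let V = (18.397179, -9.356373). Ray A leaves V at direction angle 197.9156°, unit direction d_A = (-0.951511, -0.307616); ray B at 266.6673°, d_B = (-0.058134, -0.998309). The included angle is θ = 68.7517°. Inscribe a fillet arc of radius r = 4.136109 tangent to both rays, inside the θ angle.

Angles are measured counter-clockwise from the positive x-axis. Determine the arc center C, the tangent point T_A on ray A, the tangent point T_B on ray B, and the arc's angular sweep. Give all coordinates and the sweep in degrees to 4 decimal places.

bisector direction at 232.2915° = (-0.611645,-0.791132)
center distance |VC| = r/sin(θ/2) = 4.136109/sin(34.3758°) = 7.325485
C = V + |VC|·bis = (13.9166,-15.1518)
T_A = V + ((C−V)·d_A)·d_A = V + 6.0461·d_A = (12.6443,-11.2162)
T_B = V + ((C−V)·d_B)·d_B = V + 6.0461·d_B = (18.0457,-15.3922)
sweep = 180° − θ = 111.2483°

center=(13.9166,-15.1518) T_A=(12.6443,-11.2162) T_B=(18.0457,-15.3922) sweep=111.2483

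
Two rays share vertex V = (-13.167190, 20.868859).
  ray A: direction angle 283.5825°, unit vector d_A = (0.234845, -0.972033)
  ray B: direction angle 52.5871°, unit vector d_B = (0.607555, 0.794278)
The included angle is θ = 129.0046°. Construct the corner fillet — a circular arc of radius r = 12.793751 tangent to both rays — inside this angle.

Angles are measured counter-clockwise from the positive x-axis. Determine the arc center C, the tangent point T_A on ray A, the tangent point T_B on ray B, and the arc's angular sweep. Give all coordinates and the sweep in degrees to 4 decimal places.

center=(0.7017,17.9424) T_A=(-11.7342,14.9378) T_B=(-9.4601,25.7153) sweep=50.9954

bisector direction at 348.0848° = (0.978454,-0.206464)
center distance |VC| = r/sin(θ/2) = 12.793751/sin(64.5023°) = 14.174291
C = V + |VC|·bis = (0.7017,17.9424)
T_A = V + ((C−V)·d_A)·d_A = V + 6.1017·d_A = (-11.7342,14.9378)
T_B = V + ((C−V)·d_B)·d_B = V + 6.1017·d_B = (-9.4601,25.7153)
sweep = 180° − θ = 50.9954°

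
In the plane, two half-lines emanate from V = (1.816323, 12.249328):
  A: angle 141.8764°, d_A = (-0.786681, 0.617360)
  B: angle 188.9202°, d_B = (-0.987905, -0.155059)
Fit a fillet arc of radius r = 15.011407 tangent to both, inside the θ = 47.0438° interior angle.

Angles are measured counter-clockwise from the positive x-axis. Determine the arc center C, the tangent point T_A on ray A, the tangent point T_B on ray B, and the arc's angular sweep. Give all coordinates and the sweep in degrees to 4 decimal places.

center=(-34.5820,21.7315) T_A=(-25.3146,33.5407) T_B=(-32.2544,6.9017) sweep=132.9562

bisector direction at 165.3983° = (-0.967702,0.252098)
center distance |VC| = r/sin(θ/2) = 15.011407/sin(23.5219°) = 37.613188
C = V + |VC|·bis = (-34.5820,21.7315)
T_A = V + ((C−V)·d_A)·d_A = V + 34.4878·d_A = (-25.3146,33.5407)
T_B = V + ((C−V)·d_B)·d_B = V + 34.4878·d_B = (-32.2544,6.9017)
sweep = 180° − θ = 132.9562°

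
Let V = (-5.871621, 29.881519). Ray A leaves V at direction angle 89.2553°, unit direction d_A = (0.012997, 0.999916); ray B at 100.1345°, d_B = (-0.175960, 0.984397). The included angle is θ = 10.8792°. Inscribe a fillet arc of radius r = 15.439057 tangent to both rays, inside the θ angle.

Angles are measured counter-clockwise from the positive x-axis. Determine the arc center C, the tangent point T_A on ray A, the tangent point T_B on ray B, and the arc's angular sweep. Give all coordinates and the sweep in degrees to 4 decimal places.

center=(-19.2021,192.2005) T_A=(-3.7644,191.9999) T_B=(-34.4003,189.4839) sweep=169.1208

bisector direction at 94.6949° = (-0.081850,0.996645)
center distance |VC| = r/sin(θ/2) = 15.439057/sin(5.4396°) = 162.865481
C = V + |VC|·bis = (-19.2021,192.2005)
T_A = V + ((C−V)·d_A)·d_A = V + 162.1320·d_A = (-3.7644,191.9999)
T_B = V + ((C−V)·d_B)·d_B = V + 162.1320·d_B = (-34.4003,189.4839)
sweep = 180° − θ = 169.1208°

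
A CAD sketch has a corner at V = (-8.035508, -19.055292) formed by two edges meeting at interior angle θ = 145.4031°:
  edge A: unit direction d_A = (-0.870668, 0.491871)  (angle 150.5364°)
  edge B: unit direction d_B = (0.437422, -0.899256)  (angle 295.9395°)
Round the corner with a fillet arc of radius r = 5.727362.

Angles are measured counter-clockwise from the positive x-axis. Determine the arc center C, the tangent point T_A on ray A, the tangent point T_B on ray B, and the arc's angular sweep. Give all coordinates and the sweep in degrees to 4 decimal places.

bisector direction at 223.2379° = (-0.728515,-0.685030)
center distance |VC| = r/sin(θ/2) = 5.727362/sin(72.7015°) = 5.998690
C = V + |VC|·bis = (-12.4056,-23.1646)
T_A = V + ((C−V)·d_A)·d_A = V + 1.7837·d_A = (-9.5885,-18.1779)
T_B = V + ((C−V)·d_B)·d_B = V + 1.7837·d_B = (-7.2553,-20.6593)
sweep = 180° − θ = 34.5969°

center=(-12.4056,-23.1646) T_A=(-9.5885,-18.1779) T_B=(-7.2553,-20.6593) sweep=34.5969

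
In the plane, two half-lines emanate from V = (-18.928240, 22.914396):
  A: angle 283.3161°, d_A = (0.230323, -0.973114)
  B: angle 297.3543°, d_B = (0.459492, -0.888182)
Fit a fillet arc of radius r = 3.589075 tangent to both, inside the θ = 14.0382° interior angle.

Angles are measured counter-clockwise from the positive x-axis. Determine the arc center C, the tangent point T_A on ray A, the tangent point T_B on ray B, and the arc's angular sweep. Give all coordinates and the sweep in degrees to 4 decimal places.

center=(-8.7217,-4.6256) T_A=(-12.2142,-5.4522) T_B=(-5.5339,-2.9764) sweep=165.9618

bisector direction at 290.3352° = (0.347512,-0.937676)
center distance |VC| = r/sin(θ/2) = 3.589075/sin(7.0191°) = 29.370449
C = V + |VC|·bis = (-8.7217,-4.6256)
T_A = V + ((C−V)·d_A)·d_A = V + 29.1503·d_A = (-12.2142,-5.4522)
T_B = V + ((C−V)·d_B)·d_B = V + 29.1503·d_B = (-5.5339,-2.9764)
sweep = 180° − θ = 165.9618°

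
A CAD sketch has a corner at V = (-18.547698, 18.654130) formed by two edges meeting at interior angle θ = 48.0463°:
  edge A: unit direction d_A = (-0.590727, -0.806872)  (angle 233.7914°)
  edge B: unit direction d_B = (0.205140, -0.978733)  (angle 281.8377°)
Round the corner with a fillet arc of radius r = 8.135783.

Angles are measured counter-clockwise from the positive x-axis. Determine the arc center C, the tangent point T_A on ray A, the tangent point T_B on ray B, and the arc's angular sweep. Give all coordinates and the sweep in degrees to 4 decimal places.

bisector direction at 257.8145° = (-0.211077,-0.977470)
center distance |VC| = r/sin(θ/2) = 8.135783/sin(24.0232°) = 19.984448
C = V + |VC|·bis = (-22.7659,-0.8801)
T_A = V + ((C−V)·d_A)·d_A = V + 18.2534·d_A = (-29.3305,3.9260)
T_B = V + ((C−V)·d_B)·d_B = V + 18.2534·d_B = (-14.8032,0.7889)
sweep = 180° − θ = 131.9537°

center=(-22.7659,-0.8801) T_A=(-29.3305,3.9260) T_B=(-14.8032,0.7889) sweep=131.9537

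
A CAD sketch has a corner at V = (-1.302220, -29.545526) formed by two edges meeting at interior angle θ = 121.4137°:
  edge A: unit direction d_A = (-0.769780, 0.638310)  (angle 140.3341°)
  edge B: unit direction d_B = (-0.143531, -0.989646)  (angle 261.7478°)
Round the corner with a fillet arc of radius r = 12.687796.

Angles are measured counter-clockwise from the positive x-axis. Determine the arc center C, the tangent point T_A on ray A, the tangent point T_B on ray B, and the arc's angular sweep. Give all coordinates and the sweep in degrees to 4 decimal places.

center=(-14.8803,-34.7688) T_A=(-6.7816,-25.0020) T_B=(-2.3239,-36.5899) sweep=58.5863

bisector direction at 201.0410° = (-0.933324,-0.359035)
center distance |VC| = r/sin(θ/2) = 12.687796/sin(60.7069°) = 14.548093
C = V + |VC|·bis = (-14.8803,-34.7688)
T_A = V + ((C−V)·d_A)·d_A = V + 7.1181·d_A = (-6.7816,-25.0020)
T_B = V + ((C−V)·d_B)·d_B = V + 7.1181·d_B = (-2.3239,-36.5899)
sweep = 180° − θ = 58.5863°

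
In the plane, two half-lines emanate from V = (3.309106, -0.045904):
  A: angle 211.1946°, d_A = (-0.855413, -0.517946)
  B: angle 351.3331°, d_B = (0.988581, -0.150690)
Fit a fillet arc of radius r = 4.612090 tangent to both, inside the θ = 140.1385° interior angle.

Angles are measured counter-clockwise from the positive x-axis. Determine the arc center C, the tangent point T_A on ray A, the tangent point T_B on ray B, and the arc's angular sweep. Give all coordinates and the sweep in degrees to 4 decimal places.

bisector direction at 281.2638° = (0.195327,-0.980738)
center distance |VC| = r/sin(θ/2) = 4.612090/sin(70.0692°) = 4.905929
C = V + |VC|·bis = (4.2674,-4.8573)
T_A = V + ((C−V)·d_A)·d_A = V + 1.6724·d_A = (1.8786,-0.9121)
T_B = V + ((C−V)·d_B)·d_B = V + 1.6724·d_B = (4.9624,-0.2979)
sweep = 180° − θ = 39.8615°

center=(4.2674,-4.8573) T_A=(1.8786,-0.9121) T_B=(4.9624,-0.2979) sweep=39.8615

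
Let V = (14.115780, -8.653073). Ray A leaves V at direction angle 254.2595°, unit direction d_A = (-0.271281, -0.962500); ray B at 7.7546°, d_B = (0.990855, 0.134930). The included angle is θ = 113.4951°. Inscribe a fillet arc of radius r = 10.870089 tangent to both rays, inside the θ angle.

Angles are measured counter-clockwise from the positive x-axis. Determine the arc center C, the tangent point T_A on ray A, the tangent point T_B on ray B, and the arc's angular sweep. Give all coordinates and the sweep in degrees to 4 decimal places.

bisector direction at 311.0071° = (0.656152,-0.754629)
center distance |VC| = r/sin(θ/2) = 10.870089/sin(56.7475°) = 12.998414
C = V + |VC|·bis = (22.6447,-18.4621)
T_A = V + ((C−V)·d_A)·d_A = V + 7.1274·d_A = (12.1823,-15.5132)
T_B = V + ((C−V)·d_B)·d_B = V + 7.1274·d_B = (21.1780,-7.6914)
sweep = 180° − θ = 66.5049°

center=(22.6447,-18.4621) T_A=(12.1823,-15.5132) T_B=(21.1780,-7.6914) sweep=66.5049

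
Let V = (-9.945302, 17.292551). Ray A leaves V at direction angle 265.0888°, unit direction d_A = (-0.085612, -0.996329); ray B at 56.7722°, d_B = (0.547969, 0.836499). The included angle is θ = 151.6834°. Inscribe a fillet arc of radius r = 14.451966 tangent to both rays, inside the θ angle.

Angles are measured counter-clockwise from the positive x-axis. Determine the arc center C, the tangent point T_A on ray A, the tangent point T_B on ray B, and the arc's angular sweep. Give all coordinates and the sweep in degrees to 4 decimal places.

bisector direction at 340.9305° = (0.945123,-0.326715)
center distance |VC| = r/sin(θ/2) = 14.451966/sin(75.8417°) = 14.904717
C = V + |VC|·bis = (4.1415,12.4230)
T_A = V + ((C−V)·d_A)·d_A = V + 3.6457·d_A = (-10.2574,13.6602)
T_B = V + ((C−V)·d_B)·d_B = V + 3.6457·d_B = (-7.9476,20.3422)
sweep = 180° − θ = 28.3166°

center=(4.1415,12.4230) T_A=(-10.2574,13.6602) T_B=(-7.9476,20.3422) sweep=28.3166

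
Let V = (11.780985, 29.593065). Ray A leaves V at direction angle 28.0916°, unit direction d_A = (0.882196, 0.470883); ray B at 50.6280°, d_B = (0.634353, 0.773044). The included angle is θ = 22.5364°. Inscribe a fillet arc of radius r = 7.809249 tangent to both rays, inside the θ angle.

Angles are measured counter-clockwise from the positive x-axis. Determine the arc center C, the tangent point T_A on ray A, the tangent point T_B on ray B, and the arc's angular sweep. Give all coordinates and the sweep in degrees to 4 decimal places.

bisector direction at 39.3598° = (0.773179,0.634188)
center distance |VC| = r/sin(θ/2) = 7.809249/sin(11.2682°) = 39.965070
C = V + |VC|·bis = (42.6811,54.9384)
T_A = V + ((C−V)·d_A)·d_A = V + 39.1947·d_A = (46.3584,48.0492)
T_B = V + ((C−V)·d_B)·d_B = V + 39.1947·d_B = (36.6442,59.8923)
sweep = 180° − θ = 157.4636°

center=(42.6811,54.9384) T_A=(46.3584,48.0492) T_B=(36.6442,59.8923) sweep=157.4636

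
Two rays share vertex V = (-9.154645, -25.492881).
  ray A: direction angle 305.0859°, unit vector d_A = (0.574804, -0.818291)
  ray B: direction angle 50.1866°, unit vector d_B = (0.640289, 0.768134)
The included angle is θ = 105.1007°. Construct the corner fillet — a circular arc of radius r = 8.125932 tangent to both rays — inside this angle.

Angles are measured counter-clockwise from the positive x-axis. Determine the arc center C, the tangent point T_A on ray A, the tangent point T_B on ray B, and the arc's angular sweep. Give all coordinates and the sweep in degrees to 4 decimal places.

bisector direction at 357.6362° = (0.999149,-0.041244)
center distance |VC| = r/sin(θ/2) = 8.125932/sin(52.5504°) = 10.235615
C = V + |VC|·bis = (1.0723,-25.9150)
T_A = V + ((C−V)·d_A)·d_A = V + 6.2239·d_A = (-5.5771,-30.5859)
T_B = V + ((C−V)·d_B)·d_B = V + 6.2239·d_B = (-5.1695,-20.7121)
sweep = 180° − θ = 74.8993°

center=(1.0723,-25.9150) T_A=(-5.5771,-30.5859) T_B=(-5.1695,-20.7121) sweep=74.8993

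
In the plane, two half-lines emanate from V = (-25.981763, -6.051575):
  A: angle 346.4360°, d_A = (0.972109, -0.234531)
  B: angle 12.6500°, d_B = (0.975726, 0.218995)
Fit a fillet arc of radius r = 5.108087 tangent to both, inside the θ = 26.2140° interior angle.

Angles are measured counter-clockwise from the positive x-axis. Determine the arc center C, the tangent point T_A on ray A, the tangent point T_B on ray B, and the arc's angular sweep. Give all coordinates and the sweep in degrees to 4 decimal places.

center=(-3.4571,-6.2312) T_A=(-4.6551,-11.1969) T_B=(-4.5757,-1.2471) sweep=153.7860

bisector direction at 359.5430° = (0.999968,-0.007976)
center distance |VC| = r/sin(θ/2) = 5.108087/sin(13.1070°) = 22.525379
C = V + |VC|·bis = (-3.4571,-6.2312)
T_A = V + ((C−V)·d_A)·d_A = V + 21.9386·d_A = (-4.6551,-11.1969)
T_B = V + ((C−V)·d_B)·d_B = V + 21.9386·d_B = (-4.5757,-1.2471)
sweep = 180° − θ = 153.7860°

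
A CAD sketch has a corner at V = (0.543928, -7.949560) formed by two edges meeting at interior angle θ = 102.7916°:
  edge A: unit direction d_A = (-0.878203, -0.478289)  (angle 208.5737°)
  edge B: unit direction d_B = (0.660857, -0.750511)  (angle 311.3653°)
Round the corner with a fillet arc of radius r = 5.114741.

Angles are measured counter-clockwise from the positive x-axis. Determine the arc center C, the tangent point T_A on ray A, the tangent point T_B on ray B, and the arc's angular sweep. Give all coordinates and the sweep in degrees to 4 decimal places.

center=(-0.5960,-14.3945) T_A=(-3.0424,-9.9027) T_B=(3.2426,-11.0144) sweep=77.2084

bisector direction at 259.9695° = (-0.174172,-0.984715)
center distance |VC| = r/sin(θ/2) = 5.114741/sin(51.3958°) = 6.544986
C = V + |VC|·bis = (-0.5960,-14.3945)
T_A = V + ((C−V)·d_A)·d_A = V + 4.0837·d_A = (-3.0424,-9.9027)
T_B = V + ((C−V)·d_B)·d_B = V + 4.0837·d_B = (3.2426,-11.0144)
sweep = 180° − θ = 77.2084°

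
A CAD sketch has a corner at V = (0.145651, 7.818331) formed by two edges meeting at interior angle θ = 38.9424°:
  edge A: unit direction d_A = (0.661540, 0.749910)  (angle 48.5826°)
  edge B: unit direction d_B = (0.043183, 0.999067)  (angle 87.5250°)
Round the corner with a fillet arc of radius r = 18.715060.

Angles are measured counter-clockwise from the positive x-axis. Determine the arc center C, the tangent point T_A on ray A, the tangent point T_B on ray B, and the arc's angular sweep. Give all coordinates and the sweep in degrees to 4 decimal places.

center=(21.1291,59.8950) T_A=(35.1638,47.5143) T_B=(2.4315,60.7032) sweep=141.0576

bisector direction at 68.0538° = (0.373736,0.927535)
center distance |VC| = r/sin(θ/2) = 18.715060/sin(19.4712°) = 56.145237
C = V + |VC|·bis = (21.1291,59.8950)
T_A = V + ((C−V)·d_A)·d_A = V + 52.9342·d_A = (35.1638,47.5143)
T_B = V + ((C−V)·d_B)·d_B = V + 52.9342·d_B = (2.4315,60.7032)
sweep = 180° − θ = 141.0576°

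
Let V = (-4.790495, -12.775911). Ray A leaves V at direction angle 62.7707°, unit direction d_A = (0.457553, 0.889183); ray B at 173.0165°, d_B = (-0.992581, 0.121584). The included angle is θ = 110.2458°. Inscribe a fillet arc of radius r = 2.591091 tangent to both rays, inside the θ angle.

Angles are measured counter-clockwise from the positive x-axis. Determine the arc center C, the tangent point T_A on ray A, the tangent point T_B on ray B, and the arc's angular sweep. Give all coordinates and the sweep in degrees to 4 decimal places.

center=(-6.2681,-9.9845) T_A=(-3.9641,-11.1700) T_B=(-6.5831,-12.5563) sweep=69.7542

bisector direction at 117.8936° = (-0.467831,0.883818)
center distance |VC| = r/sin(θ/2) = 2.591091/sin(55.1229°) = 3.158402
C = V + |VC|·bis = (-6.2681,-9.9845)
T_A = V + ((C−V)·d_A)·d_A = V + 1.8060·d_A = (-3.9641,-11.1700)
T_B = V + ((C−V)·d_B)·d_B = V + 1.8060·d_B = (-6.5831,-12.5563)
sweep = 180° − θ = 69.7542°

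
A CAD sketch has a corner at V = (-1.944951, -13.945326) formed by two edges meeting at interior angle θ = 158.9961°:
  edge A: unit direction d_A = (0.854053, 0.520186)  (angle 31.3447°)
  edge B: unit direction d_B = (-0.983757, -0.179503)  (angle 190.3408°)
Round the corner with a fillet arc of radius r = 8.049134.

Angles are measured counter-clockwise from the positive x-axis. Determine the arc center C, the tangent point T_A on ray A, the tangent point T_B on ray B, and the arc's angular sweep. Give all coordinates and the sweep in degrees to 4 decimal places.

center=(-4.8577,-6.2948) T_A=(-0.6706,-13.1692) T_B=(-3.4128,-14.2132) sweep=21.0039

bisector direction at 110.8428° = (-0.355804,0.934560)
center distance |VC| = r/sin(θ/2) = 8.049134/sin(79.4981°) = 8.186265
C = V + |VC|·bis = (-4.8577,-6.2948)
T_A = V + ((C−V)·d_A)·d_A = V + 1.4921·d_A = (-0.6706,-13.1692)
T_B = V + ((C−V)·d_B)·d_B = V + 1.4921·d_B = (-3.4128,-14.2132)
sweep = 180° − θ = 21.0039°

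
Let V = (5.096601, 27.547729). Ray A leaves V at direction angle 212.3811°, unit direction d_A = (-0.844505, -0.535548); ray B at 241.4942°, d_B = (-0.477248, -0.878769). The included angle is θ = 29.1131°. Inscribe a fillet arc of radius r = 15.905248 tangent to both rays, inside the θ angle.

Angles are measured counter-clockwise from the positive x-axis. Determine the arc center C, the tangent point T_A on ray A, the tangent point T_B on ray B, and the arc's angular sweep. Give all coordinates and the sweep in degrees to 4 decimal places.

bisector direction at 226.9377° = (-0.682794,-0.730611)
center distance |VC| = r/sin(θ/2) = 15.905248/sin(14.5565°) = 63.282953
C = V + |VC|·bis = (-38.1126,-18.6875)
T_A = V + ((C−V)·d_A)·d_A = V + 61.2516·d_A = (-46.6306,-5.2554)
T_B = V + ((C−V)·d_B)·d_B = V + 61.2516·d_B = (-24.1356,-26.2782)
sweep = 180° − θ = 150.8869°

center=(-38.1126,-18.6875) T_A=(-46.6306,-5.2554) T_B=(-24.1356,-26.2782) sweep=150.8869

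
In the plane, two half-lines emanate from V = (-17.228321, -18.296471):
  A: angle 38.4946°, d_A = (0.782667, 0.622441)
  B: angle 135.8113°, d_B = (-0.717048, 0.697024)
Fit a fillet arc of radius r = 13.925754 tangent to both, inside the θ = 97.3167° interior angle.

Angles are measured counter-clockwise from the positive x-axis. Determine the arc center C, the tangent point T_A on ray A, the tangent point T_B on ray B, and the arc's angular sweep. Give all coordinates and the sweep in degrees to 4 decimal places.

center=(-16.3070,0.2289) T_A=(-7.6391,-10.6703) T_B=(-26.0136,-9.7565) sweep=82.6833

bisector direction at 87.1529° = (0.049670,0.998766)
center distance |VC| = r/sin(θ/2) = 13.925754/sin(48.6583°) = 18.548279
C = V + |VC|·bis = (-16.3070,0.2289)
T_A = V + ((C−V)·d_A)·d_A = V + 12.2520·d_A = (-7.6391,-10.6703)
T_B = V + ((C−V)·d_B)·d_B = V + 12.2520·d_B = (-26.0136,-9.7565)
sweep = 180° − θ = 82.6833°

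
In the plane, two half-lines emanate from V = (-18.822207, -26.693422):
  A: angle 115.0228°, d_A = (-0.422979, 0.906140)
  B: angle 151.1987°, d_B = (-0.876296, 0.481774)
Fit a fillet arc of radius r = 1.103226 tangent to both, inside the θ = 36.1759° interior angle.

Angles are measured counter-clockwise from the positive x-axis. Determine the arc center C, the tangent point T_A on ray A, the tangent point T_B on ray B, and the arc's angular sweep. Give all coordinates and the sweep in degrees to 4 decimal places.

center=(-21.2506,-24.0994) T_A=(-20.2509,-23.6327) T_B=(-21.7821,-25.0661) sweep=143.8241

bisector direction at 133.1107° = (-0.683411,0.730034)
center distance |VC| = r/sin(θ/2) = 1.103226/sin(18.0879°) = 3.553332
C = V + |VC|·bis = (-21.2506,-24.0994)
T_A = V + ((C−V)·d_A)·d_A = V + 3.3777·d_A = (-20.2509,-23.6327)
T_B = V + ((C−V)·d_B)·d_B = V + 3.3777·d_B = (-21.7821,-25.0661)
sweep = 180° − θ = 143.8241°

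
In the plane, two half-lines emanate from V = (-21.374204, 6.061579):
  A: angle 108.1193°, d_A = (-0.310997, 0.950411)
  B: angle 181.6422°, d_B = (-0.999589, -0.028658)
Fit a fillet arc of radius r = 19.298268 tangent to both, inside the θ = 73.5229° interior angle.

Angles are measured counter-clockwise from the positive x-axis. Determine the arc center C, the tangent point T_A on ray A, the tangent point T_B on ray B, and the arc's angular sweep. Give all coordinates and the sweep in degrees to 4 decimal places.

center=(-47.7494,24.6116) T_A=(-29.4081,30.6133) T_B=(-47.1963,5.3213) sweep=106.4771

bisector direction at 144.8808° = (-0.817956,0.575280)
center distance |VC| = r/sin(θ/2) = 19.298268/sin(36.7615°) = 32.245215
C = V + |VC|·bis = (-47.7494,24.6116)
T_A = V + ((C−V)·d_A)·d_A = V + 25.8327·d_A = (-29.4081,30.6133)
T_B = V + ((C−V)·d_B)·d_B = V + 25.8327·d_B = (-47.1963,5.3213)
sweep = 180° − θ = 106.4771°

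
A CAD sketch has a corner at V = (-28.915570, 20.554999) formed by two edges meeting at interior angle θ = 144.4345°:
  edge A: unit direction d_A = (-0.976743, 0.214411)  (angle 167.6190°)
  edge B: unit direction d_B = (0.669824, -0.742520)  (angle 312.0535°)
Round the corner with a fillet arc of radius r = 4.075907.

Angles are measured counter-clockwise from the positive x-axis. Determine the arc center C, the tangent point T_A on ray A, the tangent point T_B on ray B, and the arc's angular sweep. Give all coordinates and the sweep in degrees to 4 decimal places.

bisector direction at 239.8363° = (-0.502473,-0.864593)
center distance |VC| = r/sin(θ/2) = 4.075907/sin(72.2173°) = 4.280420
C = V + |VC|·bis = (-31.0664,16.8542)
T_A = V + ((C−V)·d_A)·d_A = V + 1.3073·d_A = (-30.1924,20.8353)
T_B = V + ((C−V)·d_B)·d_B = V + 1.3073·d_B = (-28.0399,19.5843)
sweep = 180° − θ = 35.5655°

center=(-31.0664,16.8542) T_A=(-30.1924,20.8353) T_B=(-28.0399,19.5843) sweep=35.5655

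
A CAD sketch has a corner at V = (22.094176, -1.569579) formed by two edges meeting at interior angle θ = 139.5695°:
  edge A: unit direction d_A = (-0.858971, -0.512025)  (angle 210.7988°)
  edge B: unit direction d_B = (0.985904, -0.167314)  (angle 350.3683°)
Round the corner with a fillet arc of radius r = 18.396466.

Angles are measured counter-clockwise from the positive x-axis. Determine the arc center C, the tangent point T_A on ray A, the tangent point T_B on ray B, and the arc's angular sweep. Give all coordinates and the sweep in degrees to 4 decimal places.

bisector direction at 280.5836° = (0.183669,-0.982988)
center distance |VC| = r/sin(θ/2) = 18.396466/sin(69.7848°) = 19.604055
C = V + |VC|·bis = (25.6948,-20.8401)
T_A = V + ((C−V)·d_A)·d_A = V + 6.7741·d_A = (16.2754,-5.0381)
T_B = V + ((C−V)·d_B)·d_B = V + 6.7741·d_B = (28.7728,-2.7030)
sweep = 180° − θ = 40.4305°

center=(25.6948,-20.8401) T_A=(16.2754,-5.0381) T_B=(28.7728,-2.7030) sweep=40.4305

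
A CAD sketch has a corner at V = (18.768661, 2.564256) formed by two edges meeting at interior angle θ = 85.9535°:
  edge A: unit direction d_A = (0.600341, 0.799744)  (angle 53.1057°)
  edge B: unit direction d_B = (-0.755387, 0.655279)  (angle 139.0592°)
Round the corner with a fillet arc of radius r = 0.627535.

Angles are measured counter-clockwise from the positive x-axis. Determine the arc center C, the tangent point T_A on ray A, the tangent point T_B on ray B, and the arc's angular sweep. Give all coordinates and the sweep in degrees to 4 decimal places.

center=(18.6711,3.4796) T_A=(19.1730,3.1029) T_B=(18.2599,3.0056) sweep=94.0465

bisector direction at 96.0824° = (-0.105959,0.994370)
center distance |VC| = r/sin(θ/2) = 0.627535/sin(42.9768°) = 0.920542
C = V + |VC|·bis = (18.6711,3.4796)
T_A = V + ((C−V)·d_A)·d_A = V + 0.6735·d_A = (19.1730,3.1029)
T_B = V + ((C−V)·d_B)·d_B = V + 0.6735·d_B = (18.2599,3.0056)
sweep = 180° − θ = 94.0465°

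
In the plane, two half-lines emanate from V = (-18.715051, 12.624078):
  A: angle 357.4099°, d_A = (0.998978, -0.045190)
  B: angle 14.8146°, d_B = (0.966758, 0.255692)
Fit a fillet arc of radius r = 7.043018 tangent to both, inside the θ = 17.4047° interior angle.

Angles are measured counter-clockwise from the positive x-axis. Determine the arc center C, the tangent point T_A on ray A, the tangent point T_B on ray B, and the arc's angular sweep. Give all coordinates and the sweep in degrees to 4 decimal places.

center=(27.5699,17.5805) T_A=(27.2516,10.5447) T_B=(25.7691,24.3894) sweep=162.5953

bisector direction at 6.1123° = (0.994315,0.106477)
center distance |VC| = r/sin(θ/2) = 7.043018/sin(8.7023°) = 46.549600
C = V + |VC|·bis = (27.5699,17.5805)
T_A = V + ((C−V)·d_A)·d_A = V + 46.0137·d_A = (27.2516,10.5447)
T_B = V + ((C−V)·d_B)·d_B = V + 46.0137·d_B = (25.7691,24.3894)
sweep = 180° − θ = 162.5953°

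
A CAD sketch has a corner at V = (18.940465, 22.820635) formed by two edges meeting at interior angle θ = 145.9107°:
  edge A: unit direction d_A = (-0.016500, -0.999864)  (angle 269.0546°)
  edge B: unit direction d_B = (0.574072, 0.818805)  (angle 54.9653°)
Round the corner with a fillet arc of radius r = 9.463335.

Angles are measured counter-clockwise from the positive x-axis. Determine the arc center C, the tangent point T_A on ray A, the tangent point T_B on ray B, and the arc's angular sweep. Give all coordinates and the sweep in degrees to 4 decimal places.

center=(28.3546,19.7636) T_A=(18.8926,19.9197) T_B=(20.6060,25.1962) sweep=34.0893

bisector direction at 342.0100° = (0.951110,-0.308852)
center distance |VC| = r/sin(θ/2) = 9.463335/sin(72.9553°) = 9.898093
C = V + |VC|·bis = (28.3546,19.7636)
T_A = V + ((C−V)·d_A)·d_A = V + 2.9013·d_A = (18.8926,19.9197)
T_B = V + ((C−V)·d_B)·d_B = V + 2.9013·d_B = (20.6060,25.1962)
sweep = 180° − θ = 34.0893°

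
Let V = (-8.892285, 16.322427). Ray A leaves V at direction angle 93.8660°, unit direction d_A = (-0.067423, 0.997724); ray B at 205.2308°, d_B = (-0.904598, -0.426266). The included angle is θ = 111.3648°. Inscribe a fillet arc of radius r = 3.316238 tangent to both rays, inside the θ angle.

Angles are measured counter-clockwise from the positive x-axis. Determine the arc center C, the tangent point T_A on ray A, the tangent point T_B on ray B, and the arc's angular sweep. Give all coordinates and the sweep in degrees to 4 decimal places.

center=(-12.3536,18.3574) T_A=(-9.0449,18.5810) T_B=(-10.9400,15.3575) sweep=68.6352

bisector direction at 149.5484° = (-0.862058,0.506810)
center distance |VC| = r/sin(θ/2) = 3.316238/sin(55.6824°) = 4.015180
C = V + |VC|·bis = (-12.3536,18.3574)
T_A = V + ((C−V)·d_A)·d_A = V + 2.2637·d_A = (-9.0449,18.5810)
T_B = V + ((C−V)·d_B)·d_B = V + 2.2637·d_B = (-10.9400,15.3575)
sweep = 180° − θ = 68.6352°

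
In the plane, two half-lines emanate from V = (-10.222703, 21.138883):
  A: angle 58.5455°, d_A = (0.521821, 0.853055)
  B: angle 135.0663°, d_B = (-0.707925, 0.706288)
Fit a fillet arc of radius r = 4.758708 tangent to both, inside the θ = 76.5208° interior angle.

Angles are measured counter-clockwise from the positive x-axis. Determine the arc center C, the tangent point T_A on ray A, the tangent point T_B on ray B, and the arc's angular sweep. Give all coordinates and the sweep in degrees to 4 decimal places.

bisector direction at 96.8059° = (-0.118506,0.992953)
center distance |VC| = r/sin(θ/2) = 4.758708/sin(38.2604°) = 7.684799
C = V + |VC|·bis = (-11.1334,28.7695)
T_A = V + ((C−V)·d_A)·d_A = V + 6.0341·d_A = (-7.0740,26.2863)
T_B = V + ((C−V)·d_B)·d_B = V + 6.0341·d_B = (-14.4944,25.4007)
sweep = 180° − θ = 103.4792°

center=(-11.1334,28.7695) T_A=(-7.0740,26.2863) T_B=(-14.4944,25.4007) sweep=103.4792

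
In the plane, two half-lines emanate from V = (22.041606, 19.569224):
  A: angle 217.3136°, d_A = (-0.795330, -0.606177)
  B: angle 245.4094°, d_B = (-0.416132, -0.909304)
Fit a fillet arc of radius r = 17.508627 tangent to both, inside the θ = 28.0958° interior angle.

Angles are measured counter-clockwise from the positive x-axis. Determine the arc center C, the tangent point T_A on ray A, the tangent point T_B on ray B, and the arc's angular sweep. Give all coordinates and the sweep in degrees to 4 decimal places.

center=(-22.9975,-36.7726) T_A=(-33.6108,-22.8474) T_B=(-7.0768,-44.0584) sweep=151.9042

bisector direction at 231.3615° = (-0.624405,-0.781101)
center distance |VC| = r/sin(θ/2) = 17.508627/sin(14.0479°) = 72.131221
C = V + |VC|·bis = (-22.9975,-36.7726)
T_A = V + ((C−V)·d_A)·d_A = V + 69.9740·d_A = (-33.6108,-22.8474)
T_B = V + ((C−V)·d_B)·d_B = V + 69.9740·d_B = (-7.0768,-44.0584)
sweep = 180° − θ = 151.9042°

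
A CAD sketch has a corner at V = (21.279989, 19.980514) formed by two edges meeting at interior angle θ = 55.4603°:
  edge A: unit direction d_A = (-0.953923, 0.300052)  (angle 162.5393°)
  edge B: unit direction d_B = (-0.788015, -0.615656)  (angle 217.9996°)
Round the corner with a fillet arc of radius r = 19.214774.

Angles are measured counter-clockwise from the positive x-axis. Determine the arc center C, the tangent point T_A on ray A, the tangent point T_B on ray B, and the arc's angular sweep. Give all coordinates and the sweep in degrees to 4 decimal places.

bisector direction at 190.2694° = (-0.983980,-0.178278)
center distance |VC| = r/sin(θ/2) = 19.214774/sin(27.7301°) = 41.294752
C = V + |VC|·bis = (-19.3532,12.6186)
T_A = V + ((C−V)·d_A)·d_A = V + 36.5520·d_A = (-13.5878,30.9480)
T_B = V + ((C−V)·d_B)·d_B = V + 36.5520·d_B = (-7.5235,-2.5229)
sweep = 180° − θ = 124.5397°

center=(-19.3532,12.6186) T_A=(-13.5878,30.9480) T_B=(-7.5235,-2.5229) sweep=124.5397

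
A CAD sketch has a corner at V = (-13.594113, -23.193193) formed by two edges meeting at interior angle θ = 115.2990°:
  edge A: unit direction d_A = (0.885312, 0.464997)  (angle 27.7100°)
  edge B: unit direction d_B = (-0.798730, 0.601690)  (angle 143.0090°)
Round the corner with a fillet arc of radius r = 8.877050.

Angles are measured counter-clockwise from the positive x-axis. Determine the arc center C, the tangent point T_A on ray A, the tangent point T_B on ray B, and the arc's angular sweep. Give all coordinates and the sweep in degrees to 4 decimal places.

center=(-12.7440,-12.7196) T_A=(-8.6162,-20.5786) T_B=(-18.0852,-19.8100) sweep=64.7010

bisector direction at 85.3595° = (0.080903,0.996722)
center distance |VC| = r/sin(θ/2) = 8.877050/sin(57.6495°) = 10.507989
C = V + |VC|·bis = (-12.7440,-12.7196)
T_A = V + ((C−V)·d_A)·d_A = V + 5.6228·d_A = (-8.6162,-20.5786)
T_B = V + ((C−V)·d_B)·d_B = V + 5.6228·d_B = (-18.0852,-19.8100)
sweep = 180° − θ = 64.7010°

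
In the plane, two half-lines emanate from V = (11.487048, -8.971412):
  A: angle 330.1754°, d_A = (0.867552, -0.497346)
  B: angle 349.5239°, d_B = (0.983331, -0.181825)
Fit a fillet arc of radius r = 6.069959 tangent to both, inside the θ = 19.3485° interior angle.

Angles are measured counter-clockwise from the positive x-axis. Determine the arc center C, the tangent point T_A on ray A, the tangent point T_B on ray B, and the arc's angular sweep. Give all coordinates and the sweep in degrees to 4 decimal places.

bisector direction at 339.8497° = (0.938792,-0.344485)
center distance |VC| = r/sin(θ/2) = 6.069959/sin(9.6743°) = 36.120740
C = V + |VC|·bis = (45.3969,-21.4145)
T_A = V + ((C−V)·d_A)·d_A = V + 35.6071·d_A = (42.3780,-26.6805)
T_B = V + ((C−V)·d_B)·d_B = V + 35.6071·d_B = (46.5006,-15.4457)
sweep = 180° − θ = 160.6515°

center=(45.3969,-21.4145) T_A=(42.3780,-26.6805) T_B=(46.5006,-15.4457) sweep=160.6515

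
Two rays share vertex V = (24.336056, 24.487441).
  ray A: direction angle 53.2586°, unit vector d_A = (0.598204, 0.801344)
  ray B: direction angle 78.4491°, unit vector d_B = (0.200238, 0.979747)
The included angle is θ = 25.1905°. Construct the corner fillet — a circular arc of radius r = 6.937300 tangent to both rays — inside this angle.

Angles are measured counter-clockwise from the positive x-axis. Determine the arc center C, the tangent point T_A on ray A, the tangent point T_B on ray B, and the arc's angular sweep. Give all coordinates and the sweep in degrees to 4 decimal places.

center=(37.3498,53.5173) T_A=(42.9090,49.3674) T_B=(30.5530,54.9064) sweep=154.8095

bisector direction at 65.8538° = (0.409066,0.912505)
center distance |VC| = r/sin(θ/2) = 6.937300/sin(12.5953°) = 31.813380
C = V + |VC|·bis = (37.3498,53.5173)
T_A = V + ((C−V)·d_A)·d_A = V + 31.0478·d_A = (42.9090,49.3674)
T_B = V + ((C−V)·d_B)·d_B = V + 31.0478·d_B = (30.5530,54.9064)
sweep = 180° − θ = 154.8095°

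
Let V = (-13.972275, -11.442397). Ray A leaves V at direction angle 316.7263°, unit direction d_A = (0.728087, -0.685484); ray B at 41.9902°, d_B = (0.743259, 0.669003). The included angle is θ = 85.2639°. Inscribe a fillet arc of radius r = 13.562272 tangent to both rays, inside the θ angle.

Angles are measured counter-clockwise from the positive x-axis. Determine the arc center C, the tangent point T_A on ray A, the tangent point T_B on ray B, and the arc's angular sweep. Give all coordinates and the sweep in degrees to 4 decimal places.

bisector direction at 359.3582° = (0.999937,-0.011200)
center distance |VC| = r/sin(θ/2) = 13.562272/sin(42.6320°) = 20.024429
C = V + |VC|·bis = (6.0509,-11.6667)
T_A = V + ((C−V)·d_A)·d_A = V + 14.7324·d_A = (-3.2458,-21.5412)
T_B = V + ((C−V)·d_B)·d_B = V + 14.7324·d_B = (-3.0223,-1.5864)
sweep = 180° − θ = 94.7361°

center=(6.0509,-11.6667) T_A=(-3.2458,-21.5412) T_B=(-3.0223,-1.5864) sweep=94.7361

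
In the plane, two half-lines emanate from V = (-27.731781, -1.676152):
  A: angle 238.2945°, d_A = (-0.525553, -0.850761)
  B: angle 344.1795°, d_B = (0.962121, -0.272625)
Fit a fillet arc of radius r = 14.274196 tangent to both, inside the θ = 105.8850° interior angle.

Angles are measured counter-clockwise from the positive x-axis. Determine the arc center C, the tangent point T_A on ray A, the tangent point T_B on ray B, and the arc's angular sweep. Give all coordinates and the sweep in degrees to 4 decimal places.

bisector direction at 291.2370° = (0.362227,-0.932090)
center distance |VC| = r/sin(θ/2) = 14.274196/sin(52.9425°) = 17.886765
C = V + |VC|·bis = (-21.2527,-18.3482)
T_A = V + ((C−V)·d_A)·d_A = V + 10.7789·d_A = (-33.3966,-10.8464)
T_B = V + ((C−V)·d_B)·d_B = V + 10.7789·d_B = (-17.3612,-4.6147)
sweep = 180° − θ = 74.1150°

center=(-21.2527,-18.3482) T_A=(-33.3966,-10.8464) T_B=(-17.3612,-4.6147) sweep=74.1150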